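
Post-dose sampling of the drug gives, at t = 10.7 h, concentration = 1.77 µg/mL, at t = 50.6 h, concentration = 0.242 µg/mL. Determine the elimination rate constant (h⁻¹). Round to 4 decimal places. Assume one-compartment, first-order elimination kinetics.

k = ln(C₁/C₂) / (t₂ − t₁) = ln(1.77/0.242) / (50.6 − 10.7)
  = 1.990 / 39.90 = 0.04987 h⁻¹

0.0499 h⁻¹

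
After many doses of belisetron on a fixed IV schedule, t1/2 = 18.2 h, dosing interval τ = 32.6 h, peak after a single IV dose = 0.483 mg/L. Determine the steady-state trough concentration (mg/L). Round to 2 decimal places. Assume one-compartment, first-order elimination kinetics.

0.20 mg/L

k = ln2 / t½ = 0.693147 / 18.2 = 0.03809 h⁻¹
e^(−kτ) = e^(−0.03809 × 32.6) = 0.2889
Accumulation ratio R = 1 / (1 − e^(−kτ)) = 1 / (1 − 0.2889) = 1.406
Steady-state trough = C₀ × R × e^(−kτ) = 0.483 × 1.406 × 0.2889 = 0.1962 mg/L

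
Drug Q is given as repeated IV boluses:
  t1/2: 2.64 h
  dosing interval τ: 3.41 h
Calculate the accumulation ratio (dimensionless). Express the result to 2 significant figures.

k = ln2 / t½ = 0.693147 / 2.64 = 0.2626 h⁻¹
e^(−kτ) = e^(−0.2626 × 3.41) = 0.4084
Accumulation ratio R = 1 / (1 − e^(−kτ)) = 1 / (1 − 0.4084) = 1.690

1.7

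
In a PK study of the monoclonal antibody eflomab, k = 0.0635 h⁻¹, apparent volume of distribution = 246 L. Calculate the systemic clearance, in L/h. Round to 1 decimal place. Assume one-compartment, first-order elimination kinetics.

15.6 L/h

CL = k × Vd = 0.0635 × 246 = 15.62 L/h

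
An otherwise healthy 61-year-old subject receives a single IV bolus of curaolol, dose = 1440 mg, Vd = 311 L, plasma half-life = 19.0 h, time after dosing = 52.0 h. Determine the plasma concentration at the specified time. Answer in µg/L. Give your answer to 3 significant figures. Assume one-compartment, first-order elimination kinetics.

695 µg/L

C₀ = Dose / Vd = 1440 / 311 = 4.630 mg/L
k = ln2 / t½ = 0.693147 / 19.0 = 0.03648 h⁻¹
C = C₀ · e^(−k·t) = 4.630 × e^(−0.03648 × 52.0)
  = 4.630 × 0.1500 = 0.6945 mg/L
Convert: 0.6945 mg/L × 1000 = 694.5 µg/L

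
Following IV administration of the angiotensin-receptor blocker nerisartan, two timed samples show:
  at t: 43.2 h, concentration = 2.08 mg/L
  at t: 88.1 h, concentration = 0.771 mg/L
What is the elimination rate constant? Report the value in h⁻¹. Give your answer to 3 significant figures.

k = ln(C₁/C₂) / (t₂ − t₁) = ln(2.08/0.771) / (88.1 − 43.2)
  = 0.9924 / 44.90 = 0.02210 h⁻¹

0.0221 h⁻¹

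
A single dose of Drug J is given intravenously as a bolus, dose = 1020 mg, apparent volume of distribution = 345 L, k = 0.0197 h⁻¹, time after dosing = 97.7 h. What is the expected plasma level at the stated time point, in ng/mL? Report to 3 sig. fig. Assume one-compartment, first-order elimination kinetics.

C₀ = Dose / Vd = 1020 / 345 = 2.957 mg/L
C = C₀ · e^(−k·t) = 2.957 × e^(−0.01970 × 97.7)
  = 2.957 × 0.1459 = 0.4314 mg/L
Convert: 0.4314 mg/L × 1000 = 431.4 ng/mL

431 ng/mL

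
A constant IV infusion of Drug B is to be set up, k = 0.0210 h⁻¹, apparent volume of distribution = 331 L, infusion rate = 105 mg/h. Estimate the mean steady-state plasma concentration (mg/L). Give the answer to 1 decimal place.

15.1 mg/L

CL = k × Vd = 0.02100 × 331 = 6.951 L/h
At steady state Css = R₀ / CL = 105 / 6.951 = 15.11 mg/L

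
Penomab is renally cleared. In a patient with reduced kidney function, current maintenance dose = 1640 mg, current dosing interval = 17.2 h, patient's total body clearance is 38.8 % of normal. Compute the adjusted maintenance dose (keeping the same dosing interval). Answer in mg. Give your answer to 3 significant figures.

636 mg

To keep the same average steady-state level, dosing rate must scale with clearance.
CL ratio = 38.8 / 100 = 0.3880
New dose (same interval) = 1640 × 0.3880 = 636.3 mg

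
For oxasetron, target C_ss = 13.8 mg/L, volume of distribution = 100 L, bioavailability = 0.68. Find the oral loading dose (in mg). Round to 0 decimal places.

2029 mg

LD = Css × Vd / F = 13.8 × 100 / 0.68 = 2029 mg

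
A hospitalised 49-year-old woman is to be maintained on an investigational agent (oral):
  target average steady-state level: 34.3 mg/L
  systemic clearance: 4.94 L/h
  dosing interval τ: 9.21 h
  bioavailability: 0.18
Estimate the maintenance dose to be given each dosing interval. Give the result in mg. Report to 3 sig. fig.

8670 mg

At steady state, F × (Dose/τ) = Css × CL.
Dose = Css × CL × τ / F = 34.3 × 4.940 × 9.21 / 0.18 = 8670 mg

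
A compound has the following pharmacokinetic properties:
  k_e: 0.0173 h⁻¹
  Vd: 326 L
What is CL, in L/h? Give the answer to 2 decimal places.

CL = k × Vd = 0.0173 × 326 = 5.640 L/h

5.64 L/h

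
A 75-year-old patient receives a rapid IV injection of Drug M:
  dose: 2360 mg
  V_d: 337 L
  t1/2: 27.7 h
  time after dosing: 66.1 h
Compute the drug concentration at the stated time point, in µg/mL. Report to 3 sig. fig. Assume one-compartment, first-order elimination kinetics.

1.34 µg/mL

C₀ = Dose / Vd = 2360 / 337 = 7.003 mg/L
k = ln2 / t½ = 0.693147 / 27.7 = 0.02502 h⁻¹
C = C₀ · e^(−k·t) = 7.003 × e^(−0.02502 × 66.1)
  = 7.003 × 0.1913 = 1.340 mg/L
(1.340 mg/L = 1.340 µg/mL)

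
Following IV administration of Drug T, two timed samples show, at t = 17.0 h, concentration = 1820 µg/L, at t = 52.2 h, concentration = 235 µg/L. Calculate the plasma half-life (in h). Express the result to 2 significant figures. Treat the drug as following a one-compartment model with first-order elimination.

k = ln(C₁/C₂) / (t₂ − t₁) = ln(1820/235) / (52.2 − 17.0)
  = 2.047 / 35.20 = 0.05815 h⁻¹
t½ = ln2 / k = 0.693147 / 0.05815 = 11.92 h

12 h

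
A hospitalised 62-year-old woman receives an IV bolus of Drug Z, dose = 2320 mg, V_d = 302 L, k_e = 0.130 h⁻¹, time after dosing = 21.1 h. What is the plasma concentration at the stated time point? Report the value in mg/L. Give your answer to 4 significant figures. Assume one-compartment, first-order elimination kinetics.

0.4946 mg/L

C₀ = Dose / Vd = 2320 / 302 = 7.682 mg/L
C = C₀ · e^(−k·t) = 7.682 × e^(−0.1300 × 21.1)
  = 7.682 × 0.06438 = 0.4946 mg/L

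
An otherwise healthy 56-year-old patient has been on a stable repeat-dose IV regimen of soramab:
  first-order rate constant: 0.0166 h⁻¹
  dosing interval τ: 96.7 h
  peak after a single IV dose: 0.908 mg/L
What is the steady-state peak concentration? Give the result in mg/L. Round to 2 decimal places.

e^(−kτ) = e^(−0.01660 × 96.7) = 0.2008
Accumulation ratio R = 1 / (1 − e^(−kτ)) = 1 / (1 − 0.2008) = 1.251
Steady-state peak = C₀ × R = 0.908 × 1.251 = 1.136 mg/L

1.14 mg/L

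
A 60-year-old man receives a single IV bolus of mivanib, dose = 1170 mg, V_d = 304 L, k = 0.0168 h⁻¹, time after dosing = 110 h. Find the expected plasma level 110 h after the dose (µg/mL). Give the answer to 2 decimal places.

C₀ = Dose / Vd = 1170 / 304 = 3.849 mg/L
C = C₀ · e^(−k·t) = 3.849 × e^(−0.01680 × 110)
  = 3.849 × 0.1576 = 0.6066 mg/L
(0.6066 mg/L = 0.6066 µg/mL)

0.61 µg/mL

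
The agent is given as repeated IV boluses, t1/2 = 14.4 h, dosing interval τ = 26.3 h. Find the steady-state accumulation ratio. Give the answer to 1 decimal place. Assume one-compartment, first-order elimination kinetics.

1.4

k = ln2 / t½ = 0.693147 / 14.4 = 0.04814 h⁻¹
e^(−kτ) = e^(−0.04814 × 26.3) = 0.2819
Accumulation ratio R = 1 / (1 − e^(−kτ)) = 1 / (1 − 0.2819) = 1.393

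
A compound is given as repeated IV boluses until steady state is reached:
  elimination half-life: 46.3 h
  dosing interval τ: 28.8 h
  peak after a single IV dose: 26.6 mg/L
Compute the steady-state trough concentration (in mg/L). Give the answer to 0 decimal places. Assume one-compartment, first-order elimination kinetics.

49 mg/L

k = ln2 / t½ = 0.693147 / 46.3 = 0.01497 h⁻¹
e^(−kτ) = e^(−0.01497 × 28.8) = 0.6498
Accumulation ratio R = 1 / (1 − e^(−kτ)) = 1 / (1 − 0.6498) = 2.856
Steady-state trough = C₀ × R × e^(−kτ) = 26.6 × 2.856 × 0.6498 = 49.37 mg/L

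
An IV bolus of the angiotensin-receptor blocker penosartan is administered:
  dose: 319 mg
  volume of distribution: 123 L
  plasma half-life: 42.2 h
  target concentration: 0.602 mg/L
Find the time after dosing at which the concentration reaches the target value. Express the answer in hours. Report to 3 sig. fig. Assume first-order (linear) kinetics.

88.9 h

C₀ = Dose / Vd = 319.0 / 123 = 2.593 mg/L
k = ln2 / t½ = 0.693147 / 42.2 = 0.01643 h⁻¹
t = ln(C₀ / C) / k = ln(2.593 / 0.602) / 0.01643
  = ln(4.307) / 0.01643 = 1.460 / 0.01643 = 88.86 h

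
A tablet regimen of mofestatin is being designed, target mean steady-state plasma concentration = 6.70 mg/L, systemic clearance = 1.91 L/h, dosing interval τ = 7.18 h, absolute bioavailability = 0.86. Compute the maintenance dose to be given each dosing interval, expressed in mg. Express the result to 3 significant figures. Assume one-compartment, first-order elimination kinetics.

At steady state, F × (Dose/τ) = Css × CL.
Dose = Css × CL × τ / F = 6.70 × 1.910 × 7.18 / 0.86 = 106.8 mg

107 mg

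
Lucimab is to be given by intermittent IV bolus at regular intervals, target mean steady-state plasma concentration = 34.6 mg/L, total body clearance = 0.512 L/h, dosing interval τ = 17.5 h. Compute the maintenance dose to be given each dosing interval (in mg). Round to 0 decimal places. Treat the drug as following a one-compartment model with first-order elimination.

310 mg

At steady state, Dose/τ = Css × CL.
Dose = Css × CL × τ = 34.6 × 0.5120 × 17.5 = 310.0 mg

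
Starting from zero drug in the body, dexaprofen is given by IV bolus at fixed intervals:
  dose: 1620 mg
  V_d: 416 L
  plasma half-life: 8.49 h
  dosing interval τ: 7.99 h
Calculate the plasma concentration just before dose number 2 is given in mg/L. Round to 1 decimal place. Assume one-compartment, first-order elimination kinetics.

C₀ per dose = Dose / Vd = 1620 / 416 = 3.894 mg/L
k = ln2 / t½ = 0.693147 / 8.49 = 0.08164 h⁻¹
Fraction remaining after one interval: r = e^(−kτ) = e^(−0.08164 × 7.99) = 0.5208
Before dose 2, 1 dose has been given (aged 1τ).
C_trough = C₀ × r = 3.894 × 0.5208 = 2.028 mg/L

2.0 mg/L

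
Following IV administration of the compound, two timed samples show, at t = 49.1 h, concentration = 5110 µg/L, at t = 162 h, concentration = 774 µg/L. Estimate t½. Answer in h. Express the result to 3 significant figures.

k = ln(C₁/C₂) / (t₂ − t₁) = ln(5110/774) / (162 − 49.1)
  = 1.887 / 112.9 = 0.01671 h⁻¹
t½ = ln2 / k = 0.693147 / 0.01671 = 41.48 h

41.5 h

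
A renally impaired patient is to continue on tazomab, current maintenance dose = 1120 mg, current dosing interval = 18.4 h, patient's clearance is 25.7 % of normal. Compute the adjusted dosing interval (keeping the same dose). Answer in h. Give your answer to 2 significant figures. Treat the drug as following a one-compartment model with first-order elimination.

To keep the same average steady-state level, dosing rate must scale with clearance.
CL ratio = 25.7 / 100 = 0.2570
New interval (same dose) = 18.4 / 0.2570 = 71.60 h

72 h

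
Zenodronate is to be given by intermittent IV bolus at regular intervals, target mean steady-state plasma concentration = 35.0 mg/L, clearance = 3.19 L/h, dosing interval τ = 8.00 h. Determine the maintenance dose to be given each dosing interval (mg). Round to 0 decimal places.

893 mg

At steady state, Dose/τ = Css × CL.
Dose = Css × CL × τ = 35.0 × 3.190 × 8.00 = 893.2 mg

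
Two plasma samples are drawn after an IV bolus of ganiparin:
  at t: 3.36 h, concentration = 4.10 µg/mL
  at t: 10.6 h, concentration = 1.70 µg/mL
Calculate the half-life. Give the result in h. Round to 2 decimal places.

k = ln(C₁/C₂) / (t₂ − t₁) = ln(4.10/1.70) / (10.6 − 3.36)
  = 0.8804 / 7.240 = 0.1216 h⁻¹
t½ = ln2 / k = 0.693147 / 0.1216 = 5.700 h

5.70 h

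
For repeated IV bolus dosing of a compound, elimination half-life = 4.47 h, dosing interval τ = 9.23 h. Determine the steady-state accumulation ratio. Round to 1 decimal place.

k = ln2 / t½ = 0.693147 / 4.47 = 0.1551 h⁻¹
e^(−kτ) = e^(−0.1551 × 9.23) = 0.2389
Accumulation ratio R = 1 / (1 − e^(−kτ)) = 1 / (1 − 0.2389) = 1.314

1.3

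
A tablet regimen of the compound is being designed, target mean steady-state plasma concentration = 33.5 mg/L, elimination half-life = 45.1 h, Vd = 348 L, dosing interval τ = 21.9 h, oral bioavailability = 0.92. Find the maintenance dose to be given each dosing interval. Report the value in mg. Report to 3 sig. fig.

4270 mg

k = ln2 / t½ = 0.693147 / 45.1 = 0.01537 h⁻¹
CL = k × Vd = 0.01537 × 348 = 5.349 L/h
At steady state, F × (Dose/τ) = Css × CL.
Dose = Css × CL × τ / F = 33.5 × 5.349 × 21.9 / 0.92 = 4266 mg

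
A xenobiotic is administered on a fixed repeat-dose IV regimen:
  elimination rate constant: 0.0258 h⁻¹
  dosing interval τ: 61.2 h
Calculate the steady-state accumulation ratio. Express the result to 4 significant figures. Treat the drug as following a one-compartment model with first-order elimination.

e^(−kτ) = e^(−0.02580 × 61.2) = 0.2062
Accumulation ratio R = 1 / (1 − e^(−kτ)) = 1 / (1 − 0.2062) = 1.260

1.260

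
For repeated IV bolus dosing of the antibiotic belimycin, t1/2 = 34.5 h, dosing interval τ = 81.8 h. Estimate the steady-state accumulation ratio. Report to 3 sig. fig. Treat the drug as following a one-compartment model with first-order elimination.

1.24

k = ln2 / t½ = 0.693147 / 34.5 = 0.02009 h⁻¹
e^(−kτ) = e^(−0.02009 × 81.8) = 0.1933
Accumulation ratio R = 1 / (1 − e^(−kτ)) = 1 / (1 − 0.1933) = 1.240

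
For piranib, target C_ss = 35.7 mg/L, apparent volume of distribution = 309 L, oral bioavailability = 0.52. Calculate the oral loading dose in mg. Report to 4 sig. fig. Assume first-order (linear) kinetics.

LD = Css × Vd / F = 35.7 × 309 / 0.52 = 21210 mg

21210 mg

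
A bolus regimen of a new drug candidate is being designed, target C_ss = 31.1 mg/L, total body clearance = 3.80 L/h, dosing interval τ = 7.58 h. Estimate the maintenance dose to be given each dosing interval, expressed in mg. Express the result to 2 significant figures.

At steady state, Dose/τ = Css × CL.
Dose = Css × CL × τ = 31.1 × 3.800 × 7.58 = 895.8 mg

900 mg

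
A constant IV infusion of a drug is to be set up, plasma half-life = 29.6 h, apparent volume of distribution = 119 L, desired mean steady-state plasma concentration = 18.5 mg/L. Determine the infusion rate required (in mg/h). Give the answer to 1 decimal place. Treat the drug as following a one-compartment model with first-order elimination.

51.6 mg/h

k = ln2 / t½ = 0.693147 / 29.6 = 0.02342 h⁻¹
CL = k × Vd = 0.02342 × 119 = 2.787 L/h
At steady state, infusion rate R₀ = Css × CL = 18.5 × 2.787 = 51.56 mg/h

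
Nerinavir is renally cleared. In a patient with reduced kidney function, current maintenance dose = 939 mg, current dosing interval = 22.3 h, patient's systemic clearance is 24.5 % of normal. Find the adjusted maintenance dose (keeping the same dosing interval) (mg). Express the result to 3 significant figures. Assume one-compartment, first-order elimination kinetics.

230 mg

To keep the same average steady-state level, dosing rate must scale with clearance.
CL ratio = 24.5 / 100 = 0.2450
New dose (same interval) = 939 × 0.2450 = 230.1 mg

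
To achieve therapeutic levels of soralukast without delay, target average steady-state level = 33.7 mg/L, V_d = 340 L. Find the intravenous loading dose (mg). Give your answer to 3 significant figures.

LD = Css × Vd = 33.7 × 340 = 11460 mg

11500 mg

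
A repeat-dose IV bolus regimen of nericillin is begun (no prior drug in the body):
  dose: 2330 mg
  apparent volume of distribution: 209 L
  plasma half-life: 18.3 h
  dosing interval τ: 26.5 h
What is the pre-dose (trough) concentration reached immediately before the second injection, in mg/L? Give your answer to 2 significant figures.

C₀ per dose = Dose / Vd = 2330 / 209 = 11.15 mg/L
k = ln2 / t½ = 0.693147 / 18.3 = 0.03788 h⁻¹
Fraction remaining after one interval: r = e^(−kτ) = e^(−0.03788 × 26.5) = 0.3665
Before dose 2, 1 dose has been given (aged 1τ).
C_trough = C₀ × r = 11.15 × 0.3665 = 4.086 mg/L

4.1 mg/L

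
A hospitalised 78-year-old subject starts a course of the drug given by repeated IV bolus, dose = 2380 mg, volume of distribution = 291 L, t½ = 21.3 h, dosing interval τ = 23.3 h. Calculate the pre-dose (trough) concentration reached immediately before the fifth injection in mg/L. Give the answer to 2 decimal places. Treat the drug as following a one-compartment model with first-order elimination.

6.86 mg/L

C₀ per dose = Dose / Vd = 2380 / 291 = 8.179 mg/L
k = ln2 / t½ = 0.693147 / 21.3 = 0.03254 h⁻¹
Fraction remaining after one interval: r = e^(−kτ) = e^(−0.03254 × 23.3) = 0.4685
Before dose 5, 4 doses have been given (aged 1τ, 2τ, 3τ, 4τ).
C_trough = C₀ × (r + r² + … + r^4) = C₀ × r(1−r^4)/(1−r)
        = 8.179 × 0.4685 × (1 − 0.04818) / (1 − 0.4685) = 6.862 mg/L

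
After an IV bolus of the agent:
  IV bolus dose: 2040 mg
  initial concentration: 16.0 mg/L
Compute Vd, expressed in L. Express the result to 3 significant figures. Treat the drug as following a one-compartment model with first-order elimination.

128 L

Vd = Dose / C₀ = 2040 / 16.0 = 127.5 L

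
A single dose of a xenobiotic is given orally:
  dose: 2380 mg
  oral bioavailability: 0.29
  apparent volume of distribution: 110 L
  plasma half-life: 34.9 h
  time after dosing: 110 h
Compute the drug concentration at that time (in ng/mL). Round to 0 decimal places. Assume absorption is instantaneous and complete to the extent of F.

706 ng/mL

Amount reaching circulation = F × Dose = 0.29 × 2380 = 690.2 mg
C₀ = F·Dose / Vd = 690.2 / 110 = 6.275 mg/L
k = ln2 / t½ = 0.693147 / 34.9 = 0.01986 h⁻¹
C = C₀ · e^(−k·t) = 6.275 × e^(−0.01986 × 110)
  = 6.275 × 0.1125 = 0.7059 mg/L
Convert: 0.7059 mg/L × 1000 = 705.9 ng/mL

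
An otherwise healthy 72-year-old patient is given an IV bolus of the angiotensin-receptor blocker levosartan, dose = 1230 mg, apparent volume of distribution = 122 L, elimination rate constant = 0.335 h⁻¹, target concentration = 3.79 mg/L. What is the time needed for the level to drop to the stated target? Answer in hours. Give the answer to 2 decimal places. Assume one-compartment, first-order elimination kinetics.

2.92 h

C₀ = Dose / Vd = 1230 / 122 = 10.08 mg/L
t = ln(C₀ / C) / k = ln(10.08 / 3.79) / 0.3350
  = ln(2.660) / 0.3350 = 0.9783 / 0.3350 = 2.920 h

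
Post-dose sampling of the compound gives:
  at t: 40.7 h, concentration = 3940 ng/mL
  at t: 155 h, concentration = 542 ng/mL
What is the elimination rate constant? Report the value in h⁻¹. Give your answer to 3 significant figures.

0.0174 h⁻¹

k = ln(C₁/C₂) / (t₂ − t₁) = ln(3940/542) / (155 − 40.7)
  = 1.984 / 114.3 = 0.01736 h⁻¹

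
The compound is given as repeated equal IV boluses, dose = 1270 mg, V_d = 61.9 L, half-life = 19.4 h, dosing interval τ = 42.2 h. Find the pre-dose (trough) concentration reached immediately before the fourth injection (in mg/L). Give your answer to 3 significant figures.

C₀ per dose = Dose / Vd = 1270 / 61.9 = 20.52 mg/L
k = ln2 / t½ = 0.693147 / 19.4 = 0.03573 h⁻¹
Fraction remaining after one interval: r = e^(−kτ) = e^(−0.03573 × 42.2) = 0.2214
Before dose 4, 3 doses have been given (aged 1τ, 2τ, 3τ).
C_trough = C₀ × (r + r² + … + r^3) = C₀ × r(1−r^3)/(1−r)
        = 20.52 × 0.2214 × (1 − 0.01085) / (1 − 0.2214) = 5.772 mg/L

5.77 mg/L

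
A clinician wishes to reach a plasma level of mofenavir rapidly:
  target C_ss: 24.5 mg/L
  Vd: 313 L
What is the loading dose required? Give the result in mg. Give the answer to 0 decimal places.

7669 mg

LD = Css × Vd = 24.5 × 313 = 7669 mg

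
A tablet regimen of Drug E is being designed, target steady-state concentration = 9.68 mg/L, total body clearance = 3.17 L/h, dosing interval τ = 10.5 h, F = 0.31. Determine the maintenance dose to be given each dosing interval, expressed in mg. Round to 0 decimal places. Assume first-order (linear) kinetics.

At steady state, F × (Dose/τ) = Css × CL.
Dose = Css × CL × τ / F = 9.68 × 3.170 × 10.5 / 0.31 = 1039 mg

1039 mg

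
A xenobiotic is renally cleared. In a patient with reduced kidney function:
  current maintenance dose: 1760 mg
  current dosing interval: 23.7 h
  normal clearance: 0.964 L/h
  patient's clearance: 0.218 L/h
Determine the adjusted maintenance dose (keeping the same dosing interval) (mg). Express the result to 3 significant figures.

398 mg

To keep the same average steady-state level, dosing rate must scale with clearance.
CL ratio = 0.218 / 0.964 = 0.2261
New dose (same interval) = 1760 × 0.2261 = 397.9 mg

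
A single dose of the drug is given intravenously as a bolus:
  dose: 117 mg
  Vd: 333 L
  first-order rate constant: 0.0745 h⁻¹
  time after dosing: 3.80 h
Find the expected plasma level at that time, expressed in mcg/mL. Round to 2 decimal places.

0.26 mcg/mL

C₀ = Dose / Vd = 117.0 / 333 = 0.3514 mg/L
C = C₀ · e^(−k·t) = 0.3514 × e^(−0.07450 × 3.80)
  = 0.3514 × 0.7534 = 0.2647 mg/L
(0.2647 mg/L = 0.2647 mcg/mL)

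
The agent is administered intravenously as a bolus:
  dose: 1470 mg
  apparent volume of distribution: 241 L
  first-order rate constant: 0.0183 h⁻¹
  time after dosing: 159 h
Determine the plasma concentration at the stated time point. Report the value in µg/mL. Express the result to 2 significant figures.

C₀ = Dose / Vd = 1470 / 241 = 6.100 mg/L
C = C₀ · e^(−k·t) = 6.100 × e^(−0.01830 × 159)
  = 6.100 × 0.05449 = 0.3324 mg/L
(0.3324 mg/L = 0.3324 µg/mL)

0.33 µg/mL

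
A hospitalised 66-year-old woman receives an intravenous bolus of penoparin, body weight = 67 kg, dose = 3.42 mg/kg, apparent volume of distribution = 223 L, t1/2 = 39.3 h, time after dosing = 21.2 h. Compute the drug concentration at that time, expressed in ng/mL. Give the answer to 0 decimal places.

Total dose = 3.42 × 67 = 229.1 mg
C₀ = Dose / Vd = 229.1 / 223 = 1.027 mg/L
k = ln2 / t½ = 0.693147 / 39.3 = 0.01764 h⁻¹
C = C₀ · e^(−k·t) = 1.027 × e^(−0.01764 × 21.2)
  = 1.027 × 0.6880 = 0.7066 mg/L
Convert: 0.7066 mg/L × 1000 = 706.6 ng/mL

707 ng/mL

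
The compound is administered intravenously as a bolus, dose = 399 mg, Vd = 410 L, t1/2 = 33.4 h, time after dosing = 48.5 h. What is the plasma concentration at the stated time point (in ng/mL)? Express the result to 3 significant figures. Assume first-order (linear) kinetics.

356 ng/mL

C₀ = Dose / Vd = 399.0 / 410 = 0.9732 mg/L
k = ln2 / t½ = 0.693147 / 33.4 = 0.02075 h⁻¹
C = C₀ · e^(−k·t) = 0.9732 × e^(−0.02075 × 48.5)
  = 0.9732 × 0.3655 = 0.3557 mg/L
Convert: 0.3557 mg/L × 1000 = 355.7 ng/mL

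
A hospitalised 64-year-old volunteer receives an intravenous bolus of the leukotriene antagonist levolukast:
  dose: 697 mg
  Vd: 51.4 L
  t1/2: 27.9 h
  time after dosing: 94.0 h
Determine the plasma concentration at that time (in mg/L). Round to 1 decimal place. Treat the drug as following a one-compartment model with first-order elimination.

1.3 mg/L

C₀ = Dose / Vd = 697.0 / 51.4 = 13.56 mg/L
k = ln2 / t½ = 0.693147 / 27.9 = 0.02484 h⁻¹
C = C₀ · e^(−k·t) = 13.56 × e^(−0.02484 × 94.0)
  = 13.56 × 0.09681 = 1.313 mg/L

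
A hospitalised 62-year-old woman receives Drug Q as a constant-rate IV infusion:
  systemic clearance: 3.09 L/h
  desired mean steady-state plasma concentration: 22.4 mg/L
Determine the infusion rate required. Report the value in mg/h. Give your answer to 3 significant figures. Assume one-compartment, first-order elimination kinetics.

At steady state, infusion rate R₀ = Css × CL = 22.4 × 3.090 = 69.22 mg/h

69.2 mg/h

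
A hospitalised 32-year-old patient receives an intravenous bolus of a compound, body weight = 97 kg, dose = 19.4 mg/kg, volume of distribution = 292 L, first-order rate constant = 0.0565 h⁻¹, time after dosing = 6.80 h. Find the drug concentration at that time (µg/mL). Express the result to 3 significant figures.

4.39 µg/mL

Total dose = 19.4 × 97 = 1882 mg
C₀ = Dose / Vd = 1882 / 292 = 6.445 mg/L
C = C₀ · e^(−k·t) = 6.445 × e^(−0.05650 × 6.80)
  = 6.445 × 0.6810 = 4.389 mg/L
(4.389 mg/L = 4.389 µg/mL)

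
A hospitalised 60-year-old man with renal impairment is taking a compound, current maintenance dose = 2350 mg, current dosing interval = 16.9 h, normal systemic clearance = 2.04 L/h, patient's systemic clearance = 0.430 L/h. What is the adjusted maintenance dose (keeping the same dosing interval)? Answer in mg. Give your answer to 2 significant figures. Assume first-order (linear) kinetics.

To keep the same average steady-state level, dosing rate must scale with clearance.
CL ratio = 0.430 / 2.04 = 0.2108
New dose (same interval) = 2350 × 0.2108 = 495.4 mg

500 mg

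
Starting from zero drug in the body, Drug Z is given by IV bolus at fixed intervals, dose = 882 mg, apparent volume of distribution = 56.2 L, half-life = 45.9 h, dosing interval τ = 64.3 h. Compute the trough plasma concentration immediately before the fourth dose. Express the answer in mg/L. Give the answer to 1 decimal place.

C₀ per dose = Dose / Vd = 882 / 56.2 = 15.69 mg/L
k = ln2 / t½ = 0.693147 / 45.9 = 0.01510 h⁻¹
Fraction remaining after one interval: r = e^(−kτ) = e^(−0.01510 × 64.3) = 0.3787
Before dose 4, 3 doses have been given (aged 1τ, 2τ, 3τ).
C_trough = C₀ × (r + r² + … + r^3) = C₀ × r(1−r^3)/(1−r)
        = 15.69 × 0.3787 × (1 − 0.05431) / (1 − 0.3787) = 9.044 mg/L

9.0 mg/L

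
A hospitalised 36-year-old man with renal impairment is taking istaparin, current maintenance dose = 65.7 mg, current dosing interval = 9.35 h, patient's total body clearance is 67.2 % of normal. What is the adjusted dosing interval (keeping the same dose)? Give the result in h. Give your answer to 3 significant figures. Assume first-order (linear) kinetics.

To keep the same average steady-state level, dosing rate must scale with clearance.
CL ratio = 67.2 / 100 = 0.6720
New interval (same dose) = 9.35 / 0.6720 = 13.91 h

13.9 h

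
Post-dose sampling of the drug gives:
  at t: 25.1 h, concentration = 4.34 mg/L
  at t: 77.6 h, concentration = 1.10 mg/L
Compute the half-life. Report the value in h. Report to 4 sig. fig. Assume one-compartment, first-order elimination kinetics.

k = ln(C₁/C₂) / (t₂ − t₁) = ln(4.34/1.10) / (77.6 − 25.1)
  = 1.373 / 52.50 = 0.02615 h⁻¹
t½ = ln2 / k = 0.693147 / 0.02615 = 26.51 h

26.51 h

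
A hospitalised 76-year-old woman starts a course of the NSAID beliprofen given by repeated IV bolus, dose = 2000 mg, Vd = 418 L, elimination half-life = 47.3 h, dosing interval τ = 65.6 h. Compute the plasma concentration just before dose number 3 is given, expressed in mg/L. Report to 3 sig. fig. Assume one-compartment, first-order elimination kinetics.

2.53 mg/L

C₀ per dose = Dose / Vd = 2000 / 418 = 4.785 mg/L
k = ln2 / t½ = 0.693147 / 47.3 = 0.01465 h⁻¹
Fraction remaining after one interval: r = e^(−kτ) = e^(−0.01465 × 65.6) = 0.3825
Before dose 3, 2 doses have been given (aged 1τ, 2τ).
C_trough = C₀ × (r + r²) = 4.785 × (0.3825 + 0.1463) = 2.530 mg/L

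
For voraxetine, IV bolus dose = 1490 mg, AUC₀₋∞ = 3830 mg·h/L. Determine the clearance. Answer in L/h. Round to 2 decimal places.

CL = Dose / AUC = 1490 / 3830 = 0.3890 L/h

0.39 L/h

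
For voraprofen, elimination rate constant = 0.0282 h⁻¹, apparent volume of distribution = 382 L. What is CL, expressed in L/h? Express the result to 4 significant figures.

10.77 L/h

CL = k × Vd = 0.0282 × 382 = 10.77 L/h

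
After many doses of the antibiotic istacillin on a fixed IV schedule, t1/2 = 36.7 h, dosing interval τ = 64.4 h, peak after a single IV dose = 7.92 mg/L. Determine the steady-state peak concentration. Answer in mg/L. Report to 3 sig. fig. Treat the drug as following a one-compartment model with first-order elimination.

k = ln2 / t½ = 0.693147 / 36.7 = 0.01889 h⁻¹
e^(−kτ) = e^(−0.01889 × 64.4) = 0.2963
Accumulation ratio R = 1 / (1 − e^(−kτ)) = 1 / (1 − 0.2963) = 1.421
Steady-state peak = C₀ × R = 7.92 × 1.421 = 11.25 mg/L

11.3 mg/L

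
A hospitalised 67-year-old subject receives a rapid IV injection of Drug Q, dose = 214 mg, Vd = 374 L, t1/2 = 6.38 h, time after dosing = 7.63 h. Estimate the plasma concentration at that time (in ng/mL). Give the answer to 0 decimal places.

250 ng/mL

C₀ = Dose / Vd = 214.0 / 374 = 0.5722 mg/L
k = ln2 / t½ = 0.693147 / 6.38 = 0.1086 h⁻¹
C = C₀ · e^(−k·t) = 0.5722 × e^(−0.1086 × 7.63)
  = 0.5722 × 0.4367 = 0.2499 mg/L
Convert: 0.2499 mg/L × 1000 = 249.9 ng/mL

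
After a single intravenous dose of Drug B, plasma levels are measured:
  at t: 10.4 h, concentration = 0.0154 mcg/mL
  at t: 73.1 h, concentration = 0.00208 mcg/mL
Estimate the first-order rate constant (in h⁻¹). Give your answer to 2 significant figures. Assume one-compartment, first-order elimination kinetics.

k = ln(C₁/C₂) / (t₂ − t₁) = ln(0.0154/0.00208) / (73.1 − 10.4)
  = 2.002 / 62.70 = 0.03193 h⁻¹

0.032 h⁻¹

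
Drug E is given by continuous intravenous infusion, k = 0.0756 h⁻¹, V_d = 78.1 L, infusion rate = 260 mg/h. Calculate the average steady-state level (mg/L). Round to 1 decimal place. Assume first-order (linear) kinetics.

44.0 mg/L

CL = k × Vd = 0.07560 × 78.1 = 5.904 L/h
At steady state Css = R₀ / CL = 260 / 5.904 = 44.04 mg/L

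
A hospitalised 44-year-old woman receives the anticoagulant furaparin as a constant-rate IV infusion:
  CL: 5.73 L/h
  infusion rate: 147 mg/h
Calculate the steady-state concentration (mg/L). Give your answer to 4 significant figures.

25.65 mg/L

At steady state Css = R₀ / CL = 147 / 5.730 = 25.65 mg/L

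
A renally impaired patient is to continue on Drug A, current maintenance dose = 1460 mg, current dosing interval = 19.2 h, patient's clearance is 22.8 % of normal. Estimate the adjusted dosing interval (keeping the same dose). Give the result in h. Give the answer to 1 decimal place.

84.2 h

To keep the same average steady-state level, dosing rate must scale with clearance.
CL ratio = 22.8 / 100 = 0.2280
New interval (same dose) = 19.2 / 0.2280 = 84.21 h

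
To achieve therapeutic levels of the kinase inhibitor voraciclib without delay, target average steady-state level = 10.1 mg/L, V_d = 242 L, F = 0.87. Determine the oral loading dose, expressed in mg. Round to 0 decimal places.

LD = Css × Vd / F = 10.1 × 242 / 0.87 = 2809 mg

2809 mg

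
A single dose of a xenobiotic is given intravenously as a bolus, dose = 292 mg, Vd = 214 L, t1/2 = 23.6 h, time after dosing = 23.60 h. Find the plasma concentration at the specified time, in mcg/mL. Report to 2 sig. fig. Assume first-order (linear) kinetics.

0.68 mcg/mL

C₀ = Dose / Vd = 292.0 / 214 = 1.364 mg/L
k = ln2 / t½ = 0.693147 / 23.6 = 0.02937 h⁻¹
t / t½ = 23.60 / 23.6 = 1 half-lives
C = C₀ × (1/2)^1 = 1.364 × 0.5000 = 0.6820 mg/L
(0.6820 mg/L = 0.6820 mcg/mL)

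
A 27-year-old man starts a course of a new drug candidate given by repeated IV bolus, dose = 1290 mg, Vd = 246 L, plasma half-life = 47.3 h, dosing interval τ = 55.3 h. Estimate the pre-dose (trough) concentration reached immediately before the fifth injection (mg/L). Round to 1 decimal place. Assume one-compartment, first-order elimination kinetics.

4.0 mg/L

C₀ per dose = Dose / Vd = 1290 / 246 = 5.244 mg/L
k = ln2 / t½ = 0.693147 / 47.3 = 0.01465 h⁻¹
Fraction remaining after one interval: r = e^(−kτ) = e^(−0.01465 × 55.3) = 0.4448
Before dose 5, 4 doses have been given (aged 1τ, 2τ, 3τ, 4τ).
C_trough = C₀ × (r + r² + … + r^4) = C₀ × r(1−r^4)/(1−r)
        = 5.244 × 0.4448 × (1 − 0.03914) / (1 − 0.4448) = 4.037 mg/L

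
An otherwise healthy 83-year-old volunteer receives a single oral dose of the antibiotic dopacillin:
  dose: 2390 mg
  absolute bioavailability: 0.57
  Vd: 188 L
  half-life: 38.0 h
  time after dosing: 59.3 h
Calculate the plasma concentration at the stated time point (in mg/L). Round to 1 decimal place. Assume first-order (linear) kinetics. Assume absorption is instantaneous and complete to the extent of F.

Amount reaching circulation = F × Dose = 0.57 × 2390 = 1362 mg
C₀ = F·Dose / Vd = 1362 / 188 = 7.245 mg/L
k = ln2 / t½ = 0.693147 / 38.0 = 0.01824 h⁻¹
C = C₀ · e^(−k·t) = 7.245 × e^(−0.01824 × 59.3)
  = 7.245 × 0.3390 = 2.456 mg/L

2.5 mg/L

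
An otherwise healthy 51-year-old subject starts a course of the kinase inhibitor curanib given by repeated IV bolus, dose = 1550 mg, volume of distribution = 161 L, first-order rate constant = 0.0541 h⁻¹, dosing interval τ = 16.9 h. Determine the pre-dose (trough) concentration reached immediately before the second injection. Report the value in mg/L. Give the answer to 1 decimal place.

C₀ per dose = Dose / Vd = 1550 / 161 = 9.627 mg/L
Fraction remaining after one interval: r = e^(−kτ) = e^(−0.05410 × 16.9) = 0.4008
Before dose 2, 1 dose has been given (aged 1τ).
C_trough = C₀ × r = 9.627 × 0.4008 = 3.859 mg/L

3.9 mg/L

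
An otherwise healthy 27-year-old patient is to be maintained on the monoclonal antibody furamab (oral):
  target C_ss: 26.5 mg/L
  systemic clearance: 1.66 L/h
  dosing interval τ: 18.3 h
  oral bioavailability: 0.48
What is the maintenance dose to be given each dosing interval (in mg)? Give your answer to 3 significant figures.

At steady state, F × (Dose/τ) = Css × CL.
Dose = Css × CL × τ / F = 26.5 × 1.660 × 18.3 / 0.48 = 1677 mg

1680 mg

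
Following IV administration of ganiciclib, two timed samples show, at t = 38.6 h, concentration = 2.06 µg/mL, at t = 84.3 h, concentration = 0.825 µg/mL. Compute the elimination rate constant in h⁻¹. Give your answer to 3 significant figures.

0.0200 h⁻¹

k = ln(C₁/C₂) / (t₂ − t₁) = ln(2.06/0.825) / (84.3 − 38.6)
  = 0.9151 / 45.70 = 0.02002 h⁻¹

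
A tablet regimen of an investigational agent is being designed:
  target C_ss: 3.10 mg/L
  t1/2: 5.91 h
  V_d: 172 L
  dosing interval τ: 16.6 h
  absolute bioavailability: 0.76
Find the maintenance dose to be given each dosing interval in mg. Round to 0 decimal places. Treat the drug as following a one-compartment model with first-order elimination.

1366 mg

k = ln2 / t½ = 0.693147 / 5.91 = 0.1173 h⁻¹
CL = k × Vd = 0.1173 × 172 = 20.18 L/h
At steady state, F × (Dose/τ) = Css × CL.
Dose = Css × CL × τ / F = 3.10 × 20.18 × 16.6 / 0.76 = 1366 mg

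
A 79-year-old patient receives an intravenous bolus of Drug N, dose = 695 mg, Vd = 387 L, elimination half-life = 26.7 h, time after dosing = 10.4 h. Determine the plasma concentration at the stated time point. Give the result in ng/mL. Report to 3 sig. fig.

1370 ng/mL

C₀ = Dose / Vd = 695.0 / 387 = 1.796 mg/L
k = ln2 / t½ = 0.693147 / 26.7 = 0.02596 h⁻¹
C = C₀ · e^(−k·t) = 1.796 × e^(−0.02596 × 10.4)
  = 1.796 × 0.7634 = 1.371 mg/L
Convert: 1.371 mg/L × 1000 = 1371 ng/mL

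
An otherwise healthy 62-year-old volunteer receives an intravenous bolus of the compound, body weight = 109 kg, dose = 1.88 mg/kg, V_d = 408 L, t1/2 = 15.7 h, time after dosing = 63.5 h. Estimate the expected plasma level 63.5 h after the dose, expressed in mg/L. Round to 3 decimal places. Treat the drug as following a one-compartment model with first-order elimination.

Total dose = 1.88 × 109 = 204.9 mg
C₀ = Dose / Vd = 204.9 / 408 = 0.5022 mg/L
k = ln2 / t½ = 0.693147 / 15.7 = 0.04415 h⁻¹
C = C₀ · e^(−k·t) = 0.5022 × e^(−0.04415 × 63.5)
  = 0.5022 × 0.06060 = 0.03043 mg/L

0.030 mg/L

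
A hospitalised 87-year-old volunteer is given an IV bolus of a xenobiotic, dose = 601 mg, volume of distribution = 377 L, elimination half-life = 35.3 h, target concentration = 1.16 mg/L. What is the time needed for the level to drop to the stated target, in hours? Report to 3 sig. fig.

16.2 h

C₀ = Dose / Vd = 601.0 / 377 = 1.594 mg/L
k = ln2 / t½ = 0.693147 / 35.3 = 0.01964 h⁻¹
t = ln(C₀ / C) / k = ln(1.594 / 1.16) / 0.01964
  = ln(1.374) / 0.01964 = 0.3177 / 0.01964 = 16.18 h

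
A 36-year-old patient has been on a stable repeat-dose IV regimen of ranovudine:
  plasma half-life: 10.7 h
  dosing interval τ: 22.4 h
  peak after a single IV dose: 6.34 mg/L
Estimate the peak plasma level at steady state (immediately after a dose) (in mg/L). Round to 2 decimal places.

8.28 mg/L

k = ln2 / t½ = 0.693147 / 10.7 = 0.06478 h⁻¹
e^(−kτ) = e^(−0.06478 × 22.4) = 0.2343
Accumulation ratio R = 1 / (1 − e^(−kτ)) = 1 / (1 − 0.2343) = 1.306
Steady-state peak = C₀ × R = 6.34 × 1.306 = 8.280 mg/L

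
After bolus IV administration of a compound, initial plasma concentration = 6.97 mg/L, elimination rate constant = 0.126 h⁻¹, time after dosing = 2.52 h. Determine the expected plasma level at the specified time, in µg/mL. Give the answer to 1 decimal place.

C = C₀ · e^(−k·t) = 6.970 × e^(−0.1260 × 2.52)
  = 6.970 × 0.7280 = 5.074 mg/L
(5.074 mg/L = 5.074 µg/mL)

5.1 µg/mL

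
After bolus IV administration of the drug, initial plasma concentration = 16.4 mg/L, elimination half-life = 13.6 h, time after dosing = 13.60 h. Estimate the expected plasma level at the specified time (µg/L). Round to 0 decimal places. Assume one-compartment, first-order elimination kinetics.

8200 µg/L

k = ln2 / t½ = 0.693147 / 13.6 = 0.05097 h⁻¹
t / t½ = 13.60 / 13.6 = 1 half-lives
C = C₀ × (1/2)^1 = 16.40 × 0.5000 = 8.200 mg/L
Convert: 8.200 mg/L × 1000 = 8200 µg/L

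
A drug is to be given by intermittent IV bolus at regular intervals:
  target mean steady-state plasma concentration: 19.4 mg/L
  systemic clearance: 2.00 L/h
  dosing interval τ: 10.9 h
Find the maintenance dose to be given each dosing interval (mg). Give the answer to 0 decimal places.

423 mg

At steady state, Dose/τ = Css × CL.
Dose = Css × CL × τ = 19.4 × 2.000 × 10.9 = 422.9 mg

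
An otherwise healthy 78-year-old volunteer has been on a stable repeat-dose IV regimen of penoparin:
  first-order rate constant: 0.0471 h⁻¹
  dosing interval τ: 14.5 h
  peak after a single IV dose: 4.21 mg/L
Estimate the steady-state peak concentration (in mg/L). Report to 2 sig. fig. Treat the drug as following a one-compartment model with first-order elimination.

e^(−kτ) = e^(−0.04710 × 14.5) = 0.5051
Accumulation ratio R = 1 / (1 − e^(−kτ)) = 1 / (1 − 0.5051) = 2.021
Steady-state peak = C₀ × R = 4.21 × 2.021 = 8.508 mg/L

8.5 mg/L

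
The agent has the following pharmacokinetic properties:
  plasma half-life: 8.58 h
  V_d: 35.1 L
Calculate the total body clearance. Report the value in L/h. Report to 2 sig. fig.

2.8 L/h

k = ln2 / t½ = 0.693147 / 8.58 = 0.08079 h⁻¹
CL = k × Vd = 0.08079 × 35.1 = 2.836 L/h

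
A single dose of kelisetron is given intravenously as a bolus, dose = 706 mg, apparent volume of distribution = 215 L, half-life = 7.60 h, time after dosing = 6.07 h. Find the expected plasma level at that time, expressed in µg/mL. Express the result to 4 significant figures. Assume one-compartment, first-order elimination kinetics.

C₀ = Dose / Vd = 706.0 / 215 = 3.284 mg/L
k = ln2 / t½ = 0.693147 / 7.60 = 0.09120 h⁻¹
C = C₀ · e^(−k·t) = 3.284 × e^(−0.09120 × 6.07)
  = 3.284 × 0.5749 = 1.888 mg/L
(1.888 mg/L = 1.888 µg/mL)

1.888 µg/mL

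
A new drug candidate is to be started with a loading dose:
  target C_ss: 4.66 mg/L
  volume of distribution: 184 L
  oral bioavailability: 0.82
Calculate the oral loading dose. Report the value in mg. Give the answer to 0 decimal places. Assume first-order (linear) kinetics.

1046 mg

LD = Css × Vd / F = 4.66 × 184 / 0.82 = 1046 mg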